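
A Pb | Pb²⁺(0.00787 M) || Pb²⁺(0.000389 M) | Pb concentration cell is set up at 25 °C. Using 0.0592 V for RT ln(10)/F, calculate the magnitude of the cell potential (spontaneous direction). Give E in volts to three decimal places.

+0.039 V

For a concentration cell E°cell = 0. The 0.00787 M side is the cathode (reduction is favoured where [Pb²⁺] is higher).
With n = 2, E = −(0.0592/2) log([Pb²⁺]ₐₙ/[Pb²⁺]꜀ₐₜ) = −(0.0592/2) log(0.000389/0.00787) = −(0.0592/2)(-1.306) = +0.039 V.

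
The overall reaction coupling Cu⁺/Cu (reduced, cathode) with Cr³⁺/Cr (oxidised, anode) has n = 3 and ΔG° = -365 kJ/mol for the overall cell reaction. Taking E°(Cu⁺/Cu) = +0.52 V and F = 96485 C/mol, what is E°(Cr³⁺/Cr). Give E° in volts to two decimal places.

-0.74 V

E°cell = −ΔG°/(nF) = −(-365×10³)/((3)(96485)) = +1.261 V.
Since Cu⁺/Cu is the cathode and Cr³⁺/Cr the anode, E°cell = E°(Cu⁺/Cu) − E°(Cr³⁺/Cr).
So E°(Cr³⁺/Cr) = E°(Cu⁺/Cu) − E°cell = (+0.52) − (+1.261) = -0.74 V.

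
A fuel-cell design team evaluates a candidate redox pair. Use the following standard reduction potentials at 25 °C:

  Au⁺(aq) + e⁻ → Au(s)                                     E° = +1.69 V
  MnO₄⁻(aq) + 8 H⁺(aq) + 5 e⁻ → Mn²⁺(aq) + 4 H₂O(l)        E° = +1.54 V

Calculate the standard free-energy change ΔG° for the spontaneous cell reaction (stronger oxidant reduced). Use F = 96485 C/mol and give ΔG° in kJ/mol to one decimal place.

Au⁺/Au (E° = +1.69 V) is the cathode; MnO₄⁻/Mn²⁺ (E° = +1.54 V) is the anode, so E°cell = +0.15 V.
Balancing electrons gives n = 5 (lcm of 1 and 5).
ΔG° = −nFE° = −(5)(96485)(+0.15) = -72,364 J = -72.4 kJ/mol.

-72.4 kJ/mol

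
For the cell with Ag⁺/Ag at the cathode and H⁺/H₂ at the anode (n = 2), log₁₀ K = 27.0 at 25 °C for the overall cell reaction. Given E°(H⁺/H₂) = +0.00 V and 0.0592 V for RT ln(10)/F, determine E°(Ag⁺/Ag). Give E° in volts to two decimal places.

E°cell = (0.0592/n)·log K = (0.0592/2)(27.0) = +0.799 V.
Since Ag⁺/Ag is the cathode and H⁺/H₂ the anode, E°cell = E°(Ag⁺/Ag) − E°(H⁺/H₂).
So E°(Ag⁺/Ag) = E°cell + E°(H⁺/H₂) = +0.799 + (+0.00) = +0.80 V.

+0.80 V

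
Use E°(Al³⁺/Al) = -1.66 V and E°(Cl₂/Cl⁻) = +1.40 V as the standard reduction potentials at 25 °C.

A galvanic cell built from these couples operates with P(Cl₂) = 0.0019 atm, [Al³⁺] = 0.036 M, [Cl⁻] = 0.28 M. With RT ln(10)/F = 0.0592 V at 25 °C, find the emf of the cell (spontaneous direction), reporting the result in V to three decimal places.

Cl₂/Cl⁻ is the cathode (higher E°), Al³⁺/Al the anode: E°cell = +1.40 − (-1.66) = +3.06 V, n = 6.
Overall: 3 Cl₂(g) + 2 Al(s) → 6 Cl⁻(aq) + 2 Al³⁺(aq)
Q = [Cl⁻]^6·[Al³⁺]^2 / (P(Cl₂)^3); log Q = 1.959.
E = E° − (0.0592/n) log Q = +3.06 − (0.0592/6)(1.959) = +3.041 V.

+3.041 V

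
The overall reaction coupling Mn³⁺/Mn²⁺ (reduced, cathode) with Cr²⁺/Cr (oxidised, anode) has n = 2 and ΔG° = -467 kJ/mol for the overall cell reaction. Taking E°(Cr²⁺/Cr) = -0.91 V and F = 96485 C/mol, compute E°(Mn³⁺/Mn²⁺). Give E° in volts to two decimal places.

+1.51 V

E°cell = −ΔG°/(nF) = −(-467×10³)/((2)(96485)) = +2.420 V.
Since Mn³⁺/Mn²⁺ is the cathode and Cr²⁺/Cr the anode, E°cell = E°(Mn³⁺/Mn²⁺) − E°(Cr²⁺/Cr).
So E°(Mn³⁺/Mn²⁺) = E°cell + E°(Cr²⁺/Cr) = +2.420 + (-0.91) = +1.51 V.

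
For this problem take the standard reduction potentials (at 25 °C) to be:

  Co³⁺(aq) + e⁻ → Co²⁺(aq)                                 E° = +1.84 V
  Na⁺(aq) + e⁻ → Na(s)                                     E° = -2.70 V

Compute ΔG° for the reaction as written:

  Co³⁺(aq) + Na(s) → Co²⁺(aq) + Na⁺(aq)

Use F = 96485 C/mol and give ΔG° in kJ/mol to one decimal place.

-438.0 kJ/mol

As written, Co³⁺/Co²⁺ is reduced (cathode) and Na⁺/Na is oxidised (anode), so E°cell = (+1.84) − (-2.70) = +4.54 V.
Balancing electrons gives n = 1.
ΔG° = −nFE° = −(1)(96485)(+4.54) = -438,042 J = -438.0 kJ/mol.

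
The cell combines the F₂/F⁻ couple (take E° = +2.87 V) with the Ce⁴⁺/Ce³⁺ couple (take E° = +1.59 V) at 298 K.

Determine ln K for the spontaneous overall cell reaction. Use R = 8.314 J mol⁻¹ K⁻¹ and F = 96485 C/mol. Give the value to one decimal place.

Cathode: F₂/F⁻; anode: Ce⁴⁺/Ce³⁺. E°cell = (+2.87) − (+1.59) = +1.28 V, with n = 2.
ΔG° = −nFE° = −RT ln K, so ln K = nFE°/(RT) = (2)(96485)(+1.28) / ((8.314)(298)) = 99.695.

99.7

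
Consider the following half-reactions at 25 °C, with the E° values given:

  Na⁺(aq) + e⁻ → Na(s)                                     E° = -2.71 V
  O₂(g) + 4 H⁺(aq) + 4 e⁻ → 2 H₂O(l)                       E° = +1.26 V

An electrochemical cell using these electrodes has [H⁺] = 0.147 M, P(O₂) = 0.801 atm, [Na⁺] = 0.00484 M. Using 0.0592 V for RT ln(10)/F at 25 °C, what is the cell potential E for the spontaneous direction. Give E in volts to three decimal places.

O₂/H₂O is the cathode (higher E°), Na⁺/Na the anode: E°cell = +1.26 − (-2.71) = +3.97 V, n = 4.
Overall: O₂(g) + 4 H⁺(aq) + 4 Na(s) → 2 H₂O(l) + 4 Na⁺(aq)
Q = [Na⁺]^4 / (P(O₂)·[H⁺]^4); log Q = -5.834.
E = E° − (0.0592/n) log Q = +3.97 − (0.0592/4)(-5.834) = +4.056 V.

+4.056 V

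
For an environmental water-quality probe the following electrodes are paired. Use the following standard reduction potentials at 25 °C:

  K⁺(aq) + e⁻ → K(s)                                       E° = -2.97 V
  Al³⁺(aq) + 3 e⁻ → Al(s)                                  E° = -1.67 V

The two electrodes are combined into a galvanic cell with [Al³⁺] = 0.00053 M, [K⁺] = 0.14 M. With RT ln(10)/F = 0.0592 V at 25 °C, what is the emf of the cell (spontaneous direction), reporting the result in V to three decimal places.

Al³⁺/Al is the cathode (higher E°), K⁺/K the anode: E°cell = -1.67 − (-2.97) = +1.30 V, n = 3.
Overall: Al³⁺(aq) + 3 K(s) → Al(s) + 3 K⁺(aq)
Q = [K⁺]^3 / ([Al³⁺]); log Q = 0.714.
E = E° − (0.0592/n) log Q = +1.30 − (0.0592/3)(0.714) = +1.286 V.

+1.286 V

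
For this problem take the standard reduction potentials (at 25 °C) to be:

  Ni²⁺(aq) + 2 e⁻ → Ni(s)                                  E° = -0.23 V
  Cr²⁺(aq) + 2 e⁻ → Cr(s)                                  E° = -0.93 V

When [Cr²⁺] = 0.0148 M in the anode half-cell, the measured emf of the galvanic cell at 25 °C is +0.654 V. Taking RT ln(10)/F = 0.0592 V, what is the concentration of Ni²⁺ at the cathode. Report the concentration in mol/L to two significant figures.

Ni²⁺/Ni is the cathode, Cr²⁺/Cr the anode: E°cell = +0.70 V, n = 2.
Overall reaction: Ni²⁺(aq) + Cr(s) → Ni(s) + Cr²⁺(aq); Q = [Cr²⁺]^1/[Ni²⁺]^1.
From E = E° − (0.0592/n) log Q: log Q = (E° − E)·n/0.0592 = (+0.70 − (+0.654))·2/0.0592 = 1.5541.
So 1·log[Ni²⁺] = 1·log(0.0148) − log Q = -1.8297 − (1.5541) = -3.3838; [Ni²⁺] = 10^(-3.3838) ≈ 0.00041 M.

0.00041 M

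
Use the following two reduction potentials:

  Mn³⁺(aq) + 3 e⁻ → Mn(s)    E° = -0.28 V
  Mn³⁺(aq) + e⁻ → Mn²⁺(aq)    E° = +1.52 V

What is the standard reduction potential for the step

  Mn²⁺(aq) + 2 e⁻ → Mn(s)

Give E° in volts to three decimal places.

Sequential free energies add, so n₃E°₃ = n₁E°₁ + n₂E°₂.
With n₃ = 3, and the known step contributing 1×(+1.52) V, the unknown satisfies 2·E° = 3×(-0.28) − 1×(+1.52) = -2.360.
E° = -2.360 / 2 = -1.180 V.

-1.180 V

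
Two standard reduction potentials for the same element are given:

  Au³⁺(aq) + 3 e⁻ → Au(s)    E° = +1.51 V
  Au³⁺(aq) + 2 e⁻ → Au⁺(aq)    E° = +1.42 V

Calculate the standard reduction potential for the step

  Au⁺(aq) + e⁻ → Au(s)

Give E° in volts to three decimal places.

Sequential free energies add, so n₃E°₃ = n₁E°₁ + n₂E°₂.
With n₃ = 3, and the known step contributing 2×(+1.42) V, the unknown satisfies 1·E° = 3×(+1.51) − 2×(+1.42) = +1.690.
E° = +1.690 / 1 = +1.690 V.

+1.690 V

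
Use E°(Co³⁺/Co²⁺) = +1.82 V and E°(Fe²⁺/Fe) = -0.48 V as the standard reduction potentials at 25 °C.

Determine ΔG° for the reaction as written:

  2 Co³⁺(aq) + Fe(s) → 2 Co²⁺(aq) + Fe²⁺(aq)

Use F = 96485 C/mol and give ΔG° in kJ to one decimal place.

-443.8 kJ

As written, Co³⁺/Co²⁺ is reduced (cathode) and Fe²⁺/Fe is oxidised (anode), so E°cell = (+1.82) − (-0.48) = +2.30 V.
Balancing electrons gives n = 2.
ΔG° = −nFE° = −(2)(96485)(+2.30) = -443,831 J = -443.8 kJ.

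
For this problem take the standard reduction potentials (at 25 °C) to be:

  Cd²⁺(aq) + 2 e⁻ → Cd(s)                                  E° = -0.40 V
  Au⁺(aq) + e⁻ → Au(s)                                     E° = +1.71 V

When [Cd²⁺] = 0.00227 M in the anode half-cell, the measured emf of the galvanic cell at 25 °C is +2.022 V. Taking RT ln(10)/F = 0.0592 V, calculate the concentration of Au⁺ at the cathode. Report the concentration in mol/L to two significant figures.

0.0016 M

Au⁺/Au is the cathode, Cd²⁺/Cd the anode: E°cell = +2.11 V, n = 2.
Overall reaction: 2 Au⁺(aq) + Cd(s) → 2 Au(s) + Cd²⁺(aq); Q = [Cd²⁺]^1/[Au⁺]^2.
From E = E° − (0.0592/n) log Q: log Q = (E° − E)·n/0.0592 = (+2.11 − (+2.022))·2/0.0592 = 2.9730.
So 2·log[Au⁺] = 1·log(0.00227) − log Q = -2.6440 − (2.9730) = -5.6170; log[Au⁺] = -5.6170 / 2 = -2.8085; [Au⁺] = 10^(-2.8085) ≈ 0.0016 M.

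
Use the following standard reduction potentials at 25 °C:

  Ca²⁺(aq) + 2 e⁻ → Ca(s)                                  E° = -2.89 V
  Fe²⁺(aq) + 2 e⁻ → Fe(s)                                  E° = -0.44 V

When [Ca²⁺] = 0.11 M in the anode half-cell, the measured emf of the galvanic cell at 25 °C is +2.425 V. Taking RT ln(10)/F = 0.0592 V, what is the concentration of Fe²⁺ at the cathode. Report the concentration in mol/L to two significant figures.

0.016 M

Fe²⁺/Fe is the cathode, Ca²⁺/Ca the anode: E°cell = +2.45 V, n = 2.
Overall reaction: Fe²⁺(aq) + Ca(s) → Fe(s) + Ca²⁺(aq); Q = [Ca²⁺]^1/[Fe²⁺]^1.
From E = E° − (0.0592/n) log Q: log Q = (E° − E)·n/0.0592 = (+2.45 − (+2.425))·2/0.0592 = 0.8446.
So 1·log[Fe²⁺] = 1·log(0.11) − log Q = -0.9586 − (0.8446) = -1.8032; [Fe²⁺] = 10^(-1.8032) ≈ 0.016 M.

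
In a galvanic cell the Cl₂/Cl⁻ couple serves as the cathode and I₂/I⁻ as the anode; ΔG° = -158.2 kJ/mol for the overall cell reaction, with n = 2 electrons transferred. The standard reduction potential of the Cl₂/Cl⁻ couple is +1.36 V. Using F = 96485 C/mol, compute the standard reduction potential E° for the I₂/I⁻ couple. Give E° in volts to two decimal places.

E°cell = −ΔG°/(nF) = −(-158.2×10³)/((2)(96485)) = +0.820 V.
Since Cl₂/Cl⁻ is the cathode and I₂/I⁻ the anode, E°cell = E°(Cl₂/Cl⁻) − E°(I₂/I⁻).
So E°(I₂/I⁻) = E°(Cl₂/Cl⁻) − E°cell = (+1.36) − (+0.820) = +0.54 V.

+0.54 V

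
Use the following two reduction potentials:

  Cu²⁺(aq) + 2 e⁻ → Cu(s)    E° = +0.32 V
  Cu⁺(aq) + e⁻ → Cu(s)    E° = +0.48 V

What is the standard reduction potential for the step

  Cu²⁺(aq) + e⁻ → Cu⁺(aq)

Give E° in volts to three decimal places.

+0.160 V

Sequential free energies add, so n₃E°₃ = n₁E°₁ + n₂E°₂.
With n₃ = 2, and the known step contributing 1×(+0.48) V, the unknown satisfies 1·E° = 2×(+0.32) − 1×(+0.48) = +0.160.
E° = +0.160 / 1 = +0.160 V.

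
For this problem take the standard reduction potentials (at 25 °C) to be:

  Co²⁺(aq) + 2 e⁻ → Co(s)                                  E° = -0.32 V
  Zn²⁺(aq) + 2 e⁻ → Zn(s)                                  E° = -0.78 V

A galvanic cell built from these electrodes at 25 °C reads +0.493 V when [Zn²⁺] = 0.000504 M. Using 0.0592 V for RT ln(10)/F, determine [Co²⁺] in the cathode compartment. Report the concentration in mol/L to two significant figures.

0.0066 M

Co²⁺/Co is the cathode, Zn²⁺/Zn the anode: E°cell = +0.46 V, n = 2.
Overall reaction: Co²⁺(aq) + Zn(s) → Co(s) + Zn²⁺(aq); Q = [Zn²⁺]^1/[Co²⁺]^1.
From E = E° − (0.0592/n) log Q: log Q = (E° − E)·n/0.0592 = (+0.46 − (+0.493))·2/0.0592 = -1.1149.
So 1·log[Co²⁺] = 1·log(0.000504) − log Q = -3.2976 − (-1.1149) = -2.1827; [Co²⁺] = 10^(-2.1827) ≈ 0.0066 M.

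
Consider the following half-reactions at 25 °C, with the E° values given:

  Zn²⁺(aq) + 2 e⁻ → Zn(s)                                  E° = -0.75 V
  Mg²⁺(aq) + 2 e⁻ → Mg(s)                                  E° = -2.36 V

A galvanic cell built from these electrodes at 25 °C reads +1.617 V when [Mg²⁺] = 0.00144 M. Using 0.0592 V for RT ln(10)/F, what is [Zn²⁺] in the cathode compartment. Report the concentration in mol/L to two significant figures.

0.0025 M

Zn²⁺/Zn is the cathode, Mg²⁺/Mg the anode: E°cell = +1.61 V, n = 2.
Overall reaction: Zn²⁺(aq) + Mg(s) → Zn(s) + Mg²⁺(aq); Q = [Mg²⁺]^1/[Zn²⁺]^1.
From E = E° − (0.0592/n) log Q: log Q = (E° − E)·n/0.0592 = (+1.61 − (+1.617))·2/0.0592 = -0.2365.
So 1·log[Zn²⁺] = 1·log(0.00144) − log Q = -2.8416 − (-0.2365) = -2.6051; [Zn²⁺] = 10^(-2.6051) ≈ 0.0025 M.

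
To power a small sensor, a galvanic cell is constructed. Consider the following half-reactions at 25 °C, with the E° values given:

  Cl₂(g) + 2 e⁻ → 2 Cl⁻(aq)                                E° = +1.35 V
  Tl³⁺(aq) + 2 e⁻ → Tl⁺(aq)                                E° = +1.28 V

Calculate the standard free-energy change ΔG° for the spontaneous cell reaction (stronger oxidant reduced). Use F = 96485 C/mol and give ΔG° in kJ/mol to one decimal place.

-13.5 kJ/mol

Cl₂/Cl⁻ (E° = +1.35 V) is the cathode; Tl³⁺/Tl⁺ (E° = +1.28 V) is the anode, so E°cell = +0.07 V.
Balancing electrons gives n = 2 (lcm of 2 and 2).
ΔG° = −nFE° = −(2)(96485)(+0.07) = -13,508 J = -13.5 kJ/mol.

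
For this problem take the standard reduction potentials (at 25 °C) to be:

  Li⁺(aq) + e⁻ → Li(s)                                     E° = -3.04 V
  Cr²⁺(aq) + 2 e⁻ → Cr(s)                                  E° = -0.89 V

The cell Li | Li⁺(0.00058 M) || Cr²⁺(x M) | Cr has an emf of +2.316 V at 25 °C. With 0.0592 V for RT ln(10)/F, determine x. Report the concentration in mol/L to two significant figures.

Cr²⁺/Cr is the cathode, Li⁺/Li the anode: E°cell = +2.15 V, n = 2.
Overall reaction: Cr²⁺(aq) + 2 Li(s) → Cr(s) + 2 Li⁺(aq); Q = [Li⁺]^2/[Cr²⁺]^1.
From E = E° − (0.0592/n) log Q: log Q = (E° − E)·n/0.0592 = (+2.15 − (+2.316))·2/0.0592 = -5.6081.
So 1·log[Cr²⁺] = 2·log(0.00058) − log Q = -6.4731 − (-5.6081) = -0.8650; [Cr²⁺] = 10^(-0.8650) ≈ 0.14 M.

0.14 M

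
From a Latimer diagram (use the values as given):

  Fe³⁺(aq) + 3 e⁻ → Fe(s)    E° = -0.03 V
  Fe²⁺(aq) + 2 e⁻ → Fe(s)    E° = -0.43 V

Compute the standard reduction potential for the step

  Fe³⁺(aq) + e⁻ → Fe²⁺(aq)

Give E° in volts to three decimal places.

+0.770 V

Sequential free energies add, so n₃E°₃ = n₁E°₁ + n₂E°₂.
With n₃ = 3, and the known step contributing 2×(-0.43) V, the unknown satisfies 1·E° = 3×(-0.03) − 2×(-0.43) = +0.770.
E° = +0.770 / 1 = +0.770 V.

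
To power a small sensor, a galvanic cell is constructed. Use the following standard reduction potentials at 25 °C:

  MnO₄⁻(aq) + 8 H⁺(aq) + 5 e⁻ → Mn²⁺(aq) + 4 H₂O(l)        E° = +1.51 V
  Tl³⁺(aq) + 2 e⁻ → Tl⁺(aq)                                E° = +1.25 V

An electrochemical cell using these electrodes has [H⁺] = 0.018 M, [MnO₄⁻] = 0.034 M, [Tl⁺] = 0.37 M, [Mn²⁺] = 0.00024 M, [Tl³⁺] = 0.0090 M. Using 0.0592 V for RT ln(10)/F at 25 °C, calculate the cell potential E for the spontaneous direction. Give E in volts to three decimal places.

MnO₄⁻/Mn²⁺ is the cathode (higher E°), Tl³⁺/Tl⁺ the anode: E°cell = +1.51 − (+1.25) = +0.26 V, n = 10.
Overall: 2 MnO₄⁻(aq) + 16 H⁺(aq) + 5 Tl⁺(aq) → 2 Mn²⁺(aq) + 8 H₂O(l) + 5 Tl³⁺(aq)
Q = [Mn²⁺]^2·[Tl³⁺]^5 / ([MnO₄⁻]^2·[H⁺]^16·[Tl⁺]^5); log Q = 15.543.
E = E° − (0.0592/n) log Q = +0.26 − (0.0592/10)(15.543) = +0.168 V.

+0.168 V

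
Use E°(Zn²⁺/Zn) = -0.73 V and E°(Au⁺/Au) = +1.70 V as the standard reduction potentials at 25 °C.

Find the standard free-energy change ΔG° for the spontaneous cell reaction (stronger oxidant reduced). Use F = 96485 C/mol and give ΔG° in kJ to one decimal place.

Au⁺/Au (E° = +1.70 V) is the cathode; Zn²⁺/Zn (E° = -0.73 V) is the anode, so E°cell = +2.43 V.
Balancing electrons gives n = 2 (lcm of 1 and 2).
ΔG° = −nFE° = −(2)(96485)(+2.43) = -468,917 J = -468.9 kJ.

-468.9 kJ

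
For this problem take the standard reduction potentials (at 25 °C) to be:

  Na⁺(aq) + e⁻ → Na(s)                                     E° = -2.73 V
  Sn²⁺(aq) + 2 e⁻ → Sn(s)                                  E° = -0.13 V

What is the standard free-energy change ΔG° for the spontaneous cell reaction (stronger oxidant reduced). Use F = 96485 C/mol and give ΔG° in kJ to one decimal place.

-501.7 kJ

Sn²⁺/Sn (E° = -0.13 V) is the cathode; Na⁺/Na (E° = -2.73 V) is the anode, so E°cell = +2.60 V.
Balancing electrons gives n = 2 (lcm of 2 and 1).
ΔG° = −nFE° = −(2)(96485)(+2.60) = -501,722 J = -501.7 kJ.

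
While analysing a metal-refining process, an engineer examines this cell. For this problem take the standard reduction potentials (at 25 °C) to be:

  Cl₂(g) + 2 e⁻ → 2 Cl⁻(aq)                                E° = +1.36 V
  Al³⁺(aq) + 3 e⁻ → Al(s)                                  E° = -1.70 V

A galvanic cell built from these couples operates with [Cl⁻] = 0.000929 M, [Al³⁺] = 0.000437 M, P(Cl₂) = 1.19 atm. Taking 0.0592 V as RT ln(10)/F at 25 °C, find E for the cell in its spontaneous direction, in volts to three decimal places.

+3.308 V

Cl₂/Cl⁻ is the cathode (higher E°), Al³⁺/Al the anode: E°cell = +1.36 − (-1.70) = +3.06 V, n = 6.
Overall: 3 Cl₂(g) + 2 Al(s) → 6 Cl⁻(aq) + 2 Al³⁺(aq)
Q = [Cl⁻]^6·[Al³⁺]^2 / (P(Cl₂)^3); log Q = -25.138.
E = E° − (0.0592/n) log Q = +3.06 − (0.0592/6)(-25.138) = +3.308 V.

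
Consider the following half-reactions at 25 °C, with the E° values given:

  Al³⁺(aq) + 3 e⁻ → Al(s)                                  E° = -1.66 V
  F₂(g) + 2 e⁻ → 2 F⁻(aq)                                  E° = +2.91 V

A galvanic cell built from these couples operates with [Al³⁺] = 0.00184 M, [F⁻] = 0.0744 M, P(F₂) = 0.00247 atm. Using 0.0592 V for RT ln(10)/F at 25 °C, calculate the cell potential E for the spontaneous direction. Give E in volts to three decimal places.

+4.614 V

F₂/F⁻ is the cathode (higher E°), Al³⁺/Al the anode: E°cell = +2.91 − (-1.66) = +4.57 V, n = 6.
Overall: 3 F₂(g) + 2 Al(s) → 6 F⁻(aq) + 2 Al³⁺(aq)
Q = [F⁻]^6·[Al³⁺]^2 / (P(F₂)^3); log Q = -4.419.
E = E° − (0.0592/n) log Q = +4.57 − (0.0592/6)(-4.419) = +4.614 V.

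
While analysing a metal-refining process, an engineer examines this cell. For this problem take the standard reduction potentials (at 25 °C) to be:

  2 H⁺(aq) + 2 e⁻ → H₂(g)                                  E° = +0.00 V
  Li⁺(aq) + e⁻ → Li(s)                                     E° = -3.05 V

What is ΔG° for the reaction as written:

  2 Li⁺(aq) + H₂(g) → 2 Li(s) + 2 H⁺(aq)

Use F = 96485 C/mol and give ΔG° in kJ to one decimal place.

+588.6 kJ

As written, Li⁺/Li is reduced (cathode) and H⁺/H₂ is oxidised (anode), so E°cell = (-3.05) − (+0.00) = -3.05 V.
Balancing electrons gives n = 2.
ΔG° = −nFE° = −(2)(96485)(-3.05) = 588,558 J = +588.6 kJ.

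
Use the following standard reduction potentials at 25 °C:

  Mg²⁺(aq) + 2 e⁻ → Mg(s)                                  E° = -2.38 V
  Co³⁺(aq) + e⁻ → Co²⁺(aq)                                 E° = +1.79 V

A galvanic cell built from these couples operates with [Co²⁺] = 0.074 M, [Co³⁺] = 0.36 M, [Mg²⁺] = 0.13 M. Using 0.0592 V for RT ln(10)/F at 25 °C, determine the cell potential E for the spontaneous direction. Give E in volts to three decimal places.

Co³⁺/Co²⁺ is the cathode (higher E°), Mg²⁺/Mg the anode: E°cell = +1.79 − (-2.38) = +4.17 V, n = 2.
Overall: 2 Co³⁺(aq) + Mg(s) → 2 Co²⁺(aq) + Mg²⁺(aq)
Q = [Co²⁺]^2·[Mg²⁺] / ([Co³⁺]^2); log Q = -2.260.
E = E° − (0.0592/n) log Q = +4.17 − (0.0592/2)(-2.260) = +4.237 V.

+4.237 V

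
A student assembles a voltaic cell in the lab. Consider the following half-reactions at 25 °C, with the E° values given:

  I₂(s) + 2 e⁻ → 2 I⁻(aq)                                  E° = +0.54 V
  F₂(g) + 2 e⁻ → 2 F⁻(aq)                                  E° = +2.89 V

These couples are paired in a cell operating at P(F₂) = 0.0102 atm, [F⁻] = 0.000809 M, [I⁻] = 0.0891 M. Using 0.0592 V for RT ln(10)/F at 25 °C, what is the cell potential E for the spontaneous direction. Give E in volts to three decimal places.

+2.412 V

F₂/F⁻ is the cathode (higher E°), I₂/I⁻ the anode: E°cell = +2.89 − (+0.54) = +2.35 V, n = 2.
Overall: F₂(g) + 2 I⁻(aq) → 2 F⁻(aq) + I₂(s)
Q = [F⁻]^2 / (P(F₂)·[I⁻]^2); log Q = -2.092.
E = E° − (0.0592/n) log Q = +2.35 − (0.0592/2)(-2.092) = +2.412 V.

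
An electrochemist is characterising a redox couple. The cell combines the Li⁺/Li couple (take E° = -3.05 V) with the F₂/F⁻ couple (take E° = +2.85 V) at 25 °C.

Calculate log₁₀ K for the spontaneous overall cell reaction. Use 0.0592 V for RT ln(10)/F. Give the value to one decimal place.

Cathode: F₂/F⁻; anode: Li⁺/Li. E°cell = +5.90 V, n = 2.
log K = nE°cell / 0.0592 = (2)(+5.90) / 0.0592 = 199.3.

199.3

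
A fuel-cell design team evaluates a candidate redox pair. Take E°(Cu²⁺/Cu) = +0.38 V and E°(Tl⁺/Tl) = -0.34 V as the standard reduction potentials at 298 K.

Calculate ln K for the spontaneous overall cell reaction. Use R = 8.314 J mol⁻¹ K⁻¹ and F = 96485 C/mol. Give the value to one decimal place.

56.1

Cathode: Cu²⁺/Cu; anode: Tl⁺/Tl. E°cell = (+0.38) − (-0.34) = +0.72 V, with n = 2.
ΔG° = −nFE° = −RT ln K, so ln K = nFE°/(RT) = (2)(96485)(+0.72) / ((8.314)(298)) = 56.078.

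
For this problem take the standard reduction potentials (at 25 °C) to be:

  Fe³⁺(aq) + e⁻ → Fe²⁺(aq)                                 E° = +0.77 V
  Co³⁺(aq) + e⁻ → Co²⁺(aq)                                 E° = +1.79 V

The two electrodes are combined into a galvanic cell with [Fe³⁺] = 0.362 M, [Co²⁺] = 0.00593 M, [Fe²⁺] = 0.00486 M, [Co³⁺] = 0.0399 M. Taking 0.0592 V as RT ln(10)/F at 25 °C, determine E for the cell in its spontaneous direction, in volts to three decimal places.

+0.958 V

Co³⁺/Co²⁺ is the cathode (higher E°), Fe³⁺/Fe²⁺ the anode: E°cell = +1.79 − (+0.77) = +1.02 V, n = 1.
Overall: Co³⁺(aq) + Fe²⁺(aq) → Co²⁺(aq) + Fe³⁺(aq)
Q = [Co²⁺]·[Fe³⁺] / ([Co³⁺]·[Fe²⁺]); log Q = 1.044.
E = E° − (0.0592/n) log Q = +1.02 − (0.0592/1)(1.044) = +0.958 V.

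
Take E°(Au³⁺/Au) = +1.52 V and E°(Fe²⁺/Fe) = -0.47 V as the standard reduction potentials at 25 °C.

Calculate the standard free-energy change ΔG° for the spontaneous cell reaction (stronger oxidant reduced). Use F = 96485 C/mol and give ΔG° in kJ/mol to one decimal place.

-1152.0 kJ/mol

Au³⁺/Au (E° = +1.52 V) is the cathode; Fe²⁺/Fe (E° = -0.47 V) is the anode, so E°cell = +1.99 V.
Balancing electrons gives n = 6 (lcm of 3 and 2).
ΔG° = −nFE° = −(6)(96485)(+1.99) = -1,152,031 J = -1152.0 kJ/mol.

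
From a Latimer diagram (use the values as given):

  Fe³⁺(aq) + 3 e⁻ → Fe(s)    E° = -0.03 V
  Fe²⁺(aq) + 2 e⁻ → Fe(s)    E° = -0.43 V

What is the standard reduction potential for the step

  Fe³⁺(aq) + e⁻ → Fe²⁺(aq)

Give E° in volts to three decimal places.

+0.770 V

Sequential free energies add, so n₃E°₃ = n₁E°₁ + n₂E°₂.
With n₃ = 3, and the known step contributing 2×(-0.43) V, the unknown satisfies 1·E° = 3×(-0.03) − 2×(-0.43) = +0.770.
E° = +0.770 / 1 = +0.770 V.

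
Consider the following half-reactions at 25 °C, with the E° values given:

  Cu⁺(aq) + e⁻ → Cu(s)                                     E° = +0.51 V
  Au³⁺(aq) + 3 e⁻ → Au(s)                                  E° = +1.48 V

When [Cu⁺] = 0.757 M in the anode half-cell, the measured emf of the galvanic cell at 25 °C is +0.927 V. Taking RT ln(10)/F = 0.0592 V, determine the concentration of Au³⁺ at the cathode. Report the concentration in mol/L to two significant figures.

0.0029 M

Au³⁺/Au is the cathode, Cu⁺/Cu the anode: E°cell = +0.97 V, n = 3.
Overall reaction: Au³⁺(aq) + 3 Cu(s) → Au(s) + 3 Cu⁺(aq); Q = [Cu⁺]^3/[Au³⁺]^1.
From E = E° − (0.0592/n) log Q: log Q = (E° − E)·n/0.0592 = (+0.97 − (+0.927))·3/0.0592 = 2.1791.
So 1·log[Au³⁺] = 3·log(0.757) − log Q = -0.3627 − (2.1791) = -2.5418; [Au³⁺] = 10^(-2.5418) ≈ 0.0029 M.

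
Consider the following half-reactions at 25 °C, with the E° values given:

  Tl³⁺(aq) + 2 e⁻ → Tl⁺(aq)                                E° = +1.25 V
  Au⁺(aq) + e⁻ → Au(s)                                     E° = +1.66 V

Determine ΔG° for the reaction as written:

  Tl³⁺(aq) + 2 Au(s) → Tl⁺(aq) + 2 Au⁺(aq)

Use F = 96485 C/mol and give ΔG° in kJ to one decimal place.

+79.1 kJ

As written, Tl³⁺/Tl⁺ is reduced (cathode) and Au⁺/Au is oxidised (anode), so E°cell = (+1.25) − (+1.66) = -0.41 V.
Balancing electrons gives n = 2.
ΔG° = −nFE° = −(2)(96485)(-0.41) = 79,118 J = +79.1 kJ.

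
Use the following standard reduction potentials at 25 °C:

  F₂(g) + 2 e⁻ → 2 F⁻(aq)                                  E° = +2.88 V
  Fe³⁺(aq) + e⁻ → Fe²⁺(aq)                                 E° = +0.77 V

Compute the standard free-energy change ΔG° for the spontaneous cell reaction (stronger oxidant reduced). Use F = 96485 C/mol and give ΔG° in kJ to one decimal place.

F₂/F⁻ (E° = +2.88 V) is the cathode; Fe³⁺/Fe²⁺ (E° = +0.77 V) is the anode, so E°cell = +2.11 V.
Balancing electrons gives n = 2 (lcm of 2 and 1).
ΔG° = −nFE° = −(2)(96485)(+2.11) = -407,167 J = -407.2 kJ.

-407.2 kJ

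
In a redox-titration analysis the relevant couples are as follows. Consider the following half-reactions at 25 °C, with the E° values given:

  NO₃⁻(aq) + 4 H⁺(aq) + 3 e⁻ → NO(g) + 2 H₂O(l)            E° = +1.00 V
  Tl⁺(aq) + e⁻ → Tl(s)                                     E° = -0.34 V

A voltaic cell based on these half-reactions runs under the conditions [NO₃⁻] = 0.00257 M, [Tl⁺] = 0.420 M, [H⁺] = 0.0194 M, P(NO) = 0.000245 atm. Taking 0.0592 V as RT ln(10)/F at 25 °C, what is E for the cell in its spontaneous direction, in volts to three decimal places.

NO₃⁻/NO is the cathode (higher E°), Tl⁺/Tl the anode: E°cell = +1.00 − (-0.34) = +1.34 V, n = 3.
Overall: NO₃⁻(aq) + 4 H⁺(aq) + 3 Tl(s) → NO(g) + 2 H₂O(l) + 3 Tl⁺(aq)
Q = P(NO)·[Tl⁺]^3 / ([NO₃⁻]·[H⁺]^4); log Q = 4.698.
E = E° − (0.0592/n) log Q = +1.34 − (0.0592/3)(4.698) = +1.247 V.

+1.247 V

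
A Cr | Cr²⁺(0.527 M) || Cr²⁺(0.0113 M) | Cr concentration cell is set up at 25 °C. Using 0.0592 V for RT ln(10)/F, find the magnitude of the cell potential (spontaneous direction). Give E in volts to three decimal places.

For a concentration cell E°cell = 0. The 0.527 M side is the cathode (reduction is favoured where [Cr²⁺] is higher).
With n = 2, E = −(0.0592/2) log([Cr²⁺]ₐₙ/[Cr²⁺]꜀ₐₜ) = −(0.0592/2) log(0.0113/0.527) = −(0.0592/2)(-1.669) = +0.049 V.

+0.049 V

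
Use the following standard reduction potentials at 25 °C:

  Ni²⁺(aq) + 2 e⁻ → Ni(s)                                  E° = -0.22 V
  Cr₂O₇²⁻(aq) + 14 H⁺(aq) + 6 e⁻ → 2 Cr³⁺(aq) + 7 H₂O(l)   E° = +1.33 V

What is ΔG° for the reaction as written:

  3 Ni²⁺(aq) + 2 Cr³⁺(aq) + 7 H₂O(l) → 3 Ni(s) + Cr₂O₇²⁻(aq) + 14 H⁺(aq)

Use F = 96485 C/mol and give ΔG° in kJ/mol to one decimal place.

+897.3 kJ/mol

As written, Ni²⁺/Ni is reduced (cathode) and Cr₂O₇²⁻/Cr³⁺ is oxidised (anode), so E°cell = (-0.22) − (+1.33) = -1.55 V.
Balancing electrons gives n = 6.
ΔG° = −nFE° = −(6)(96485)(-1.55) = 897,310 J = +897.3 kJ/mol.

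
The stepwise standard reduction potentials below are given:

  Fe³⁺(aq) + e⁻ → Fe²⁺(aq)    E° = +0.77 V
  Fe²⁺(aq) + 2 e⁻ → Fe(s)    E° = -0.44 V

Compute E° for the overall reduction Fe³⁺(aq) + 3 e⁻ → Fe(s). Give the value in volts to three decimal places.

-0.037 V

Adding the free-energy changes (−nFE°) of the two steps gives −n₃FE°₃ = −n₁FE°₁ − n₂FE°₂.
E°₃ = (1×+0.77 + 2×-0.44) / 3 = (-0.110) / 3 = -0.037 V.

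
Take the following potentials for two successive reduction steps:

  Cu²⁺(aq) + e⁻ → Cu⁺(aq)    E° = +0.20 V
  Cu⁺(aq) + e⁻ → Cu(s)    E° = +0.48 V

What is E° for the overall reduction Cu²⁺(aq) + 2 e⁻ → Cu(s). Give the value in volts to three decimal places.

Since ΔG° = −nFE° is additive over sequential reductions, n₃E°₃ = n₁E°₁ + n₂E°₂.
E°₃ = (1×+0.20 + 1×+0.48) / 2 = (+0.680) / 2 = +0.340 V.

+0.340 V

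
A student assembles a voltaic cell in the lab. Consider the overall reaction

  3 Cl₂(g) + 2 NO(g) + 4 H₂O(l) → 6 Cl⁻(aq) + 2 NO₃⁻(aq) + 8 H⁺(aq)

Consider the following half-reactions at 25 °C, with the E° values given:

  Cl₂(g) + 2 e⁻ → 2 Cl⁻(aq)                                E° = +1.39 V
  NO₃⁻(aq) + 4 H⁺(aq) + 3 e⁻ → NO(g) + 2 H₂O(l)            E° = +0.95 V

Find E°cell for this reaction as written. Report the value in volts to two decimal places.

The Cl₂/Cl⁻ couple has the higher reduction potential, so it is the cathode; NO₃⁻/NO is oxidised at the anode.
E°cell = E°(cathode) − E°(anode) = (+1.39) − (+0.95) = +0.44 V.
Since E°cell > 0, the reaction is spontaneous under standard conditions.

+0.44 V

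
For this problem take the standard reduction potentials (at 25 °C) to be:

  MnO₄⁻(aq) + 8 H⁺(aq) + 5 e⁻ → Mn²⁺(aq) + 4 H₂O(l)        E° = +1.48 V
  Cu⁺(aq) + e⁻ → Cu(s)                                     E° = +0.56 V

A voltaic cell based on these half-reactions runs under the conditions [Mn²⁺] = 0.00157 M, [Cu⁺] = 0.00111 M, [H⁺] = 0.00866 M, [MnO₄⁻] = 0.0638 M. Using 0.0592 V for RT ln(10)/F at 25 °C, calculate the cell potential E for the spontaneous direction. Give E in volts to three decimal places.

+0.919 V

MnO₄⁻/Mn²⁺ is the cathode (higher E°), Cu⁺/Cu the anode: E°cell = +1.48 − (+0.56) = +0.92 V, n = 5.
Overall: MnO₄⁻(aq) + 8 H⁺(aq) + 5 Cu(s) → Mn²⁺(aq) + 4 H₂O(l) + 5 Cu⁺(aq)
Q = [Mn²⁺]·[Cu⁺]^5 / ([MnO₄⁻]·[H⁺]^8); log Q = 0.118.
E = E° − (0.0592/n) log Q = +0.92 − (0.0592/5)(0.118) = +0.919 V.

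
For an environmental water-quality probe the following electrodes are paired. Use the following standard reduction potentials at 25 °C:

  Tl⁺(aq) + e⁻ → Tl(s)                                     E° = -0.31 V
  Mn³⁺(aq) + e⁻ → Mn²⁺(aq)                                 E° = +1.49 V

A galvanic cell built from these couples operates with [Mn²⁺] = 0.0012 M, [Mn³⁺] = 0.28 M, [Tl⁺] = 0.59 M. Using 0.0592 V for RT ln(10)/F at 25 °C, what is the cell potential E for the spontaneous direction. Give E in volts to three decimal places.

Mn³⁺/Mn²⁺ is the cathode (higher E°), Tl⁺/Tl the anode: E°cell = +1.49 − (-0.31) = +1.80 V, n = 1.
Overall: Mn³⁺(aq) + Tl(s) → Mn²⁺(aq) + Tl⁺(aq)
Q = [Mn²⁺]·[Tl⁺] / ([Mn³⁺]); log Q = -2.597.
E = E° − (0.0592/n) log Q = +1.80 − (0.0592/1)(-2.597) = +1.954 V.

+1.954 V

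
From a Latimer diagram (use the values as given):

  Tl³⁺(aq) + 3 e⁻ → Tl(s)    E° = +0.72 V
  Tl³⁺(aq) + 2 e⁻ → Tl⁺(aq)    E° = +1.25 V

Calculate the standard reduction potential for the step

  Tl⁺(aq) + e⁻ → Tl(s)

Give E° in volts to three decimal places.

-0.340 V

Sequential free energies add, so n₃E°₃ = n₁E°₁ + n₂E°₂.
With n₃ = 3, and the known step contributing 2×(+1.25) V, the unknown satisfies 1·E° = 3×(+0.72) − 2×(+1.25) = -0.340.
E° = -0.340 / 1 = -0.340 V.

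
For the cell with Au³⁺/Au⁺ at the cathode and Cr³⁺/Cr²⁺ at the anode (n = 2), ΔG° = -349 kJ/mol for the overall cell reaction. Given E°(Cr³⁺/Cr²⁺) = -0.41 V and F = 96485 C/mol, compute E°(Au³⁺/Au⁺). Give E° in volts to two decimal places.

E°cell = −ΔG°/(nF) = −(-349×10³)/((2)(96485)) = +1.809 V.
Since Au³⁺/Au⁺ is the cathode and Cr³⁺/Cr²⁺ the anode, E°cell = E°(Au³⁺/Au⁺) − E°(Cr³⁺/Cr²⁺).
So E°(Au³⁺/Au⁺) = E°cell + E°(Cr³⁺/Cr²⁺) = +1.809 + (-0.41) = +1.40 V.

+1.40 V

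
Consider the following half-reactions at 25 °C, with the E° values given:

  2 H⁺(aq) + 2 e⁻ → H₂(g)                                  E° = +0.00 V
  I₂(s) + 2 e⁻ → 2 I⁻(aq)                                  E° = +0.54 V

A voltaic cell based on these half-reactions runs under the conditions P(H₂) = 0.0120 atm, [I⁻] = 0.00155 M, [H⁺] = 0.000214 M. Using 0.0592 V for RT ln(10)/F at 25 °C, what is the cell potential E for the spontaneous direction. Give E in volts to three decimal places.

+0.867 V

I₂/I⁻ is the cathode (higher E°), H⁺/H₂ the anode: E°cell = +0.54 − (+0.00) = +0.54 V, n = 2.
Overall: I₂(s) + H₂(g) → 2 I⁻(aq) + 2 H⁺(aq)
Q = [I⁻]^2·[H⁺]^2 / (P(H₂)); log Q = -11.038.
E = E° − (0.0592/n) log Q = +0.54 − (0.0592/2)(-11.038) = +0.867 V.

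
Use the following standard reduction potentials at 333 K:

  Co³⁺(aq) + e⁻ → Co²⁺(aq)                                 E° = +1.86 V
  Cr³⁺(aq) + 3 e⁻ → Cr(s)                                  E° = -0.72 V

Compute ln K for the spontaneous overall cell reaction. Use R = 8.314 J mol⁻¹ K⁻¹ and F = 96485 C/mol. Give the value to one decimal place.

269.7

Cathode: Co³⁺/Co²⁺; anode: Cr³⁺/Cr. E°cell = (+1.86) − (-0.72) = +2.58 V, with n = 3.
ΔG° = −nFE° = −RT ln K, so ln K = nFE°/(RT) = (3)(96485)(+2.58) / ((8.314)(333)) = 269.741.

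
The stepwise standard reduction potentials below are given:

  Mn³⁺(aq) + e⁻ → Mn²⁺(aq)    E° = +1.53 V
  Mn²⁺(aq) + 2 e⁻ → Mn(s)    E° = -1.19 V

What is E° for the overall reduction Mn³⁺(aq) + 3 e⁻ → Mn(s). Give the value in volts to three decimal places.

Standard free energies of sequential steps add: ΔG°₃ = ΔG°₁ + ΔG°₂, so n₃E°₃ = n₁E°₁ + n₂E°₂.
E°₃ = (1×+1.53 + 2×-1.19) / 3 = (-0.850) / 3 = -0.283 V.
Simply averaging or adding the two E° values would be wrong; the electron-weighted sum is required.

-0.283 V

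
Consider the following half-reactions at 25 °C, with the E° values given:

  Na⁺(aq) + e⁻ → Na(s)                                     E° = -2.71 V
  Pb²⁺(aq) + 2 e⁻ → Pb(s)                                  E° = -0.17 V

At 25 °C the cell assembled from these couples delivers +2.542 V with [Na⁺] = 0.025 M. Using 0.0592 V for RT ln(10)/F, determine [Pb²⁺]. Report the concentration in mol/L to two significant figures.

Pb²⁺/Pb is the cathode, Na⁺/Na the anode: E°cell = +2.54 V, n = 2.
Overall reaction: Pb²⁺(aq) + 2 Na(s) → Pb(s) + 2 Na⁺(aq); Q = [Na⁺]^2/[Pb²⁺]^1.
From E = E° − (0.0592/n) log Q: log Q = (E° − E)·n/0.0592 = (+2.54 − (+2.542))·2/0.0592 = -0.0676.
So 1·log[Pb²⁺] = 2·log(0.025) − log Q = -3.2041 − (-0.0676) = -3.1365; [Pb²⁺] = 10^(-3.1365) ≈ 0.00073 M.

0.00073 M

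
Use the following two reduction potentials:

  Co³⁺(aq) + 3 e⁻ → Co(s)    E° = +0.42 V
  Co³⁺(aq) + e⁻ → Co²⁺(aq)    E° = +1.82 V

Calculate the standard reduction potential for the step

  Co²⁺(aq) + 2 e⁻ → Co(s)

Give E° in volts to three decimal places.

Sequential free energies add, so n₃E°₃ = n₁E°₁ + n₂E°₂.
With n₃ = 3, and the known step contributing 1×(+1.82) V, the unknown satisfies 2·E° = 3×(+0.42) − 1×(+1.82) = -0.560.
E° = -0.560 / 2 = -0.280 V.

-0.280 V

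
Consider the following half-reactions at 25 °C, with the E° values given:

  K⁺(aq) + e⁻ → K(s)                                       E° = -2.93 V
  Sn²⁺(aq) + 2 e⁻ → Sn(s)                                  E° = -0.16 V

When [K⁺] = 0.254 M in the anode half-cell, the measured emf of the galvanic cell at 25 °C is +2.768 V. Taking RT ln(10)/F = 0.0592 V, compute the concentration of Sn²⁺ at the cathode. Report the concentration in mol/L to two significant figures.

Sn²⁺/Sn is the cathode, K⁺/K the anode: E°cell = +2.77 V, n = 2.
Overall reaction: Sn²⁺(aq) + 2 K(s) → Sn(s) + 2 K⁺(aq); Q = [K⁺]^2/[Sn²⁺]^1.
From E = E° − (0.0592/n) log Q: log Q = (E° − E)·n/0.0592 = (+2.77 − (+2.768))·2/0.0592 = 0.0676.
So 1·log[Sn²⁺] = 2·log(0.254) − log Q = -1.1903 − (0.0676) = -1.2579; [Sn²⁺] = 10^(-1.2579) ≈ 0.055 M.

0.055 M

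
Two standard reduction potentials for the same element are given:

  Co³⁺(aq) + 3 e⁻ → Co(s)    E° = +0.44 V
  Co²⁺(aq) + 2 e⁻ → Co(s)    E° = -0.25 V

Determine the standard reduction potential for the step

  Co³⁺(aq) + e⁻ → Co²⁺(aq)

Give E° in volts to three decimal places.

+1.820 V

Sequential free energies add, so n₃E°₃ = n₁E°₁ + n₂E°₂.
With n₃ = 3, and the known step contributing 2×(-0.25) V, the unknown satisfies 1·E° = 3×(+0.44) − 2×(-0.25) = +1.820.
E° = +1.820 / 1 = +1.820 V.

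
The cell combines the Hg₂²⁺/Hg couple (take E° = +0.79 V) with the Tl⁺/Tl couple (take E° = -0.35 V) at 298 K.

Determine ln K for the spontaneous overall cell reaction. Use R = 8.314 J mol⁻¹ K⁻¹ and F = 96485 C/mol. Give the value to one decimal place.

Cathode: Hg₂²⁺/Hg; anode: Tl⁺/Tl. E°cell = (+0.79) − (-0.35) = +1.14 V, with n = 2.
ΔG° = −nFE° = −RT ln K, so ln K = nFE°/(RT) = (2)(96485)(+1.14) / ((8.314)(298)) = 88.791.

88.8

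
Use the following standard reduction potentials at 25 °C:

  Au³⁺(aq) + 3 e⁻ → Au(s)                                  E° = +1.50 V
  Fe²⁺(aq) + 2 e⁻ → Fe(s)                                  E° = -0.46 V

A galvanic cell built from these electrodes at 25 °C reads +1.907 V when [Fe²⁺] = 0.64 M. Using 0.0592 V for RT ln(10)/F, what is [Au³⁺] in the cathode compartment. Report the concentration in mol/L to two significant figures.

0.0011 M

Au³⁺/Au is the cathode, Fe²⁺/Fe the anode: E°cell = +1.96 V, n = 6.
Overall reaction: 2 Au³⁺(aq) + 3 Fe(s) → 2 Au(s) + 3 Fe²⁺(aq); Q = [Fe²⁺]^3/[Au³⁺]^2.
From E = E° − (0.0592/n) log Q: log Q = (E° − E)·n/0.0592 = (+1.96 − (+1.907))·6/0.0592 = 5.3716.
So 2·log[Au³⁺] = 3·log(0.64) − log Q = -0.5815 − (5.3716) = -5.9531; log[Au³⁺] = -5.9531 / 2 = -2.9766; [Au³⁺] = 10^(-2.9766) ≈ 0.0011 M.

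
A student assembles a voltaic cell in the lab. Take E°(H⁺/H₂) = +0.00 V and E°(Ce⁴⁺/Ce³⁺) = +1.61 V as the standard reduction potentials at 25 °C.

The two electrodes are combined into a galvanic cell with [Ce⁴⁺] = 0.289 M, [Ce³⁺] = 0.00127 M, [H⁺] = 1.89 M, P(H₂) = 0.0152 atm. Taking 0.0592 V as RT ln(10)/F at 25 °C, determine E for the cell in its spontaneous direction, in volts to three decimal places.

Ce⁴⁺/Ce³⁺ is the cathode (higher E°), H⁺/H₂ the anode: E°cell = +1.61 − (+0.00) = +1.61 V, n = 2.
Overall: 2 Ce⁴⁺(aq) + H₂(g) → 2 Ce³⁺(aq) + 2 H⁺(aq)
Q = [Ce³⁺]^2·[H⁺]^2 / ([Ce⁴⁺]^2·P(H₂)); log Q = -2.343.
E = E° − (0.0592/n) log Q = +1.61 − (0.0592/2)(-2.343) = +1.679 V.

+1.679 V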